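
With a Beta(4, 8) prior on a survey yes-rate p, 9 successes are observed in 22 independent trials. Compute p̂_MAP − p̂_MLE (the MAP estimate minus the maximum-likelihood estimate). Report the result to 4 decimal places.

Posterior is Beta(13, 21); MAP = (13−1)/(34−2) = 12/32 ≈ 0.37500.
MLE ignores the prior: p̂_MLE = k/n = 9/22 ≈ 0.40909.
Difference = 12/32 − 9/22 = -3/88 ≈ -0.0341.

MAP − MLE = -0.0341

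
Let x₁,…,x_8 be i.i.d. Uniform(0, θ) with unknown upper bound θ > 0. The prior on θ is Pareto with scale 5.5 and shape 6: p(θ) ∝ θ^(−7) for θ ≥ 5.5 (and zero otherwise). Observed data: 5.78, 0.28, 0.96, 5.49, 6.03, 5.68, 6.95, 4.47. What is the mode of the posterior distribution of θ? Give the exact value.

θ̂_MAP = 6.95

The Uniform(0, θ) likelihood is θ^(−n) for θ ≥ max(xᵢ), zero otherwise. Here max(xᵢ) = 6.95.
Posterior ∝ θ^(−7) · θ^(−8) = θ^(−15) on θ ≥ max(5.5, 6.95) = 6.95.
This density is strictly decreasing in θ, so the posterior mode lies at the lower boundary of the support.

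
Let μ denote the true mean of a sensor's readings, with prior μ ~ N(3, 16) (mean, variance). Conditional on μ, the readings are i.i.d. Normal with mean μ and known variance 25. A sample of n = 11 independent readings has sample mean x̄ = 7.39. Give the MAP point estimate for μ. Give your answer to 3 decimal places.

μ̂_MAP = 6.844

n = 11, x̄ = 7.39.
For a Normal prior and Normal likelihood with known variance, the posterior is Normal; its mode equals its mean, the precision-weighted average.
Prior precision 1/σ₀² = 1/16 = 0.0625; data precision n/σ² = 11/25 = 0.44.
μ̂ = (0.0625·3 + 0.44·7.39) / (0.0625 + 0.44) = 3.4391/0.5025 = 34391/5025 ≈ 6.844.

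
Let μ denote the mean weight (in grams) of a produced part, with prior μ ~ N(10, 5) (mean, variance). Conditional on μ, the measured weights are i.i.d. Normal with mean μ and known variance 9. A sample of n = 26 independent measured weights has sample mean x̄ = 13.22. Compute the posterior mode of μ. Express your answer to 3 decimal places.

μ̂_MAP = 13.012

n = 26, x̄ = 13.22.
For a Normal prior and Normal likelihood with known variance, the posterior is Normal; its mode equals its mean, the precision-weighted average.
Prior precision 1/σ₀² = 1/5 = 0.2; data precision n/σ² = 26/9.
μ̂ = (0.2·10 + (26/9)·13.22) / (0.2 + 26/9) = (9043/225)/(139/45) = 9043/695 ≈ 13.012.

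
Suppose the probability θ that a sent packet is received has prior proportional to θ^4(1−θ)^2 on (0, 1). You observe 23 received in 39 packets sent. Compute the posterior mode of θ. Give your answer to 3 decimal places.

The prior density ∝ θ^4(1−θ)^2 is the kernel of Beta(5, 3).
Data: 23 successes in 39 trials. The binomial likelihood contributes θ^23(1−θ)^16, so the posterior is Beta(5+23, 3+16) = Beta(28, 19).
For Beta(a, b) with a, b > 1 the mode is (a−1)/(a+b−2) = 27/45 ≈ 0.600.

θ̂_MAP = 0.600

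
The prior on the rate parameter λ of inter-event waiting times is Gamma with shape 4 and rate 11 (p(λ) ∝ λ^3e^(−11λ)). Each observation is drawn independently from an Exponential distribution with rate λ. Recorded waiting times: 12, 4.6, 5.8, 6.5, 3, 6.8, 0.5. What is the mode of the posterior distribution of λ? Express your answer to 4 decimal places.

λ̂_MAP = 0.1992

The Exponential(rate=λ) likelihood is ∝ λ^n e^(−λΣtᵢ). Here n = 7 and Σtᵢ = 12 + 4.6 + 5.8 + 6.5 + 3 + 6.8 + 0.5 = 39.2.
Posterior ∝ λ^3e^(−11λ) · λ^7e^(−39.2λ) = λ^10e^(−50.2λ), i.e. Gamma(11, 50.2).
Mode = (a−1)/b = 10/50.2 ≈ 0.1992.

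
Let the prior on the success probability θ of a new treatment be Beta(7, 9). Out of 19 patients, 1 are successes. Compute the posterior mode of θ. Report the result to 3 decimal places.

θ̂_MAP = 0.212

Prior: Beta(7, 9).
Data: 1 success in 19 trials. The binomial likelihood contributes θ(1−θ)^18, so the posterior is Beta(7+1, 9+18) = Beta(8, 27).
For Beta(a, b) with a, b > 1 the mode is (a−1)/(a+b−2) = 7/33 ≈ 0.212.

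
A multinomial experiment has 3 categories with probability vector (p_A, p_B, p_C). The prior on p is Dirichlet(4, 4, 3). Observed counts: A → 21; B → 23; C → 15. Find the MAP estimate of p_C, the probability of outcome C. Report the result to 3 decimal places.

MAP estimate of p_C = 0.254

The posterior is Dirichlet(αᵢ + nᵢ) = Dirichlet(25, 27, 18).
For a Dirichlet(a₁,…,a_K) with all aᵢ > 1, the mode has j-th component (aⱼ − 1)/(Σaᵢ − K).
Here Σaᵢ = 70 and K = 3, so p_C = (18 − 1)/(70 − 3) = 17/67 ≈ 0.254.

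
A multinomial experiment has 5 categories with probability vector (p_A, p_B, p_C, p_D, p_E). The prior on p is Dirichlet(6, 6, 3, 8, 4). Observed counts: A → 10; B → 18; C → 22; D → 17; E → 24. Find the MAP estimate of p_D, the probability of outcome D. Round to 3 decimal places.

The posterior is Dirichlet(αᵢ + nᵢ) = Dirichlet(16, 24, 25, 25, 28).
For a Dirichlet(a₁,…,a_K) with all aᵢ > 1, the mode has j-th component (aⱼ − 1)/(Σaᵢ − K).
Here Σaᵢ = 118 and K = 5, so p_D = (25 − 1)/(118 − 5) = 24/113 ≈ 0.212.

MAP estimate of p_D = 0.212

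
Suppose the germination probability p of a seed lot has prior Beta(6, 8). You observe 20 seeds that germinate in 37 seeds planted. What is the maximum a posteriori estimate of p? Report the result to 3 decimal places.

Prior: Beta(6, 8).
Data: 20 successes in 37 trials. The binomial likelihood contributes p^20(1−p)^17, so the posterior is Beta(6+20, 8+17) = Beta(26, 25).
For Beta(a, b) with a, b > 1 the mode is (a−1)/(a+b−2) = 25/49 ≈ 0.510.

p̂_MAP = 0.510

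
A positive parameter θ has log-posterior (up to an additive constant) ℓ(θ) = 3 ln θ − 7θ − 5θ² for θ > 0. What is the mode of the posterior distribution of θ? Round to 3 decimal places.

θ̂_MAP = 0.300

ℓ'(θ) = 3/θ − 7 − 10θ. Setting this to zero and multiplying by θ: 10θ² + 7θ − 3 = 0.
θ = (−7 + √(7² + 4·10·3)) / (2·10) = (−7 + √169) / 20 = (−7 + 13)/20 = 3/10.
ℓ''(θ) = −3/θ² − 10 < 0, confirming a maximum.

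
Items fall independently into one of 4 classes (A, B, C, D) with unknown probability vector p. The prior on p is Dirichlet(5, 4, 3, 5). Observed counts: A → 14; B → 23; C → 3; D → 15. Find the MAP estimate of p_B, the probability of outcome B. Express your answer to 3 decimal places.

The posterior is Dirichlet(αᵢ + nᵢ) = Dirichlet(19, 27, 6, 20).
For a Dirichlet(a₁,…,a_K) with all aᵢ > 1, the mode has j-th component (aⱼ − 1)/(Σaᵢ − K).
Here Σaᵢ = 72 and K = 4, so p_B = (27 − 1)/(72 − 4) = 26/68 ≈ 0.382.

MAP estimate of p_B = 0.382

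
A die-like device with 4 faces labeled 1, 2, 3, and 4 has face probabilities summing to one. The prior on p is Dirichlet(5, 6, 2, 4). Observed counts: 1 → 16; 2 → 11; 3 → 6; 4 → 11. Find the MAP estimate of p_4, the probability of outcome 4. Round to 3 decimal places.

The posterior is Dirichlet(αᵢ + nᵢ) = Dirichlet(21, 17, 8, 15).
For a Dirichlet(a₁,…,a_K) with all aᵢ > 1, the mode has j-th component (aⱼ − 1)/(Σaᵢ − K).
Here Σaᵢ = 61 and K = 4, so p_4 = (15 − 1)/(61 − 4) = 14/57 ≈ 0.246.

MAP estimate: 0.246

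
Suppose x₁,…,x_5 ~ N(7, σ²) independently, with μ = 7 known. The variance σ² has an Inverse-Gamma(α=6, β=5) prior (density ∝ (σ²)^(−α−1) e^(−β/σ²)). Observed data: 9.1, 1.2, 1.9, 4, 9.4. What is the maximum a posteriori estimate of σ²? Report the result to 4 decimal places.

σ̂²_MAP = 4.6747

Sum of squared deviations about the known mean: SS = (9.1−7)² + (1.2−7)² + (1.9−7)² + (4−7)² + (9.4−7)² = 78.82.
The Normal likelihood contributes (σ²)^(−n/2) exp(−SS/(2σ²)), so the posterior is Inverse-Gamma(α + n/2, β + SS/2) = Inverse-Gamma(8.5, 44.41).
The mode of Inverse-Gamma(a, b) is b/(a+1) = 44.41/9.5 ≈ 4.6747.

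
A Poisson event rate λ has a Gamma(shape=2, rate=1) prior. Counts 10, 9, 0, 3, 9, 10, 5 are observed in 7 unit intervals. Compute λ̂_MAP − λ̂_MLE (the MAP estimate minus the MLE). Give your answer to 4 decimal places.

MAP − MLE = -0.6964

Σxᵢ = 46. Posterior is Gamma(48, 8); MAP = (48−1)/8 = 47/8 ≈ 5.87500.
MLE = x̄ = 46/7 ≈ 6.57143.
Difference = 47/8 − 46/7 = -39/56 ≈ -0.6964.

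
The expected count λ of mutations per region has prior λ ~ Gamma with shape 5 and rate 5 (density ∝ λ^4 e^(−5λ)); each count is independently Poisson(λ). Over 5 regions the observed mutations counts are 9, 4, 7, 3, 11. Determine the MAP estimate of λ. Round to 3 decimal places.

λ̂_MAP = 3.800

Σxᵢ = 9+4+7+3+11 = 34, with n = 5.
Posterior ∝ λ^4e^(−5λ) · λ^34e^(−5λ) = λ^38e^(−10λ), i.e. Gamma(shape=39, rate=10).
The mode of a Gamma(a, b) with a ≥ 1 (shape–rate) is (a−1)/b = 38/10 ≈ 3.800.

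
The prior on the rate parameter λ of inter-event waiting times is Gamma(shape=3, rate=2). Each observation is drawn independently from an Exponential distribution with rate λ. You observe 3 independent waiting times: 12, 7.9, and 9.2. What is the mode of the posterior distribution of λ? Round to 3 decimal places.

λ̂_MAP = 0.161

The Exponential(rate=λ) likelihood is ∝ λ^n e^(−λΣtᵢ). Here n = 3 and Σtᵢ = 12 + 7.9 + 9.2 = 29.1.
Posterior ∝ λ^2e^(−2λ) · λ^3e^(−29.1λ) = λ^5e^(−31.1λ), i.e. Gamma(6, 31.1).
Mode = (a−1)/b = 5/31.1 ≈ 0.161.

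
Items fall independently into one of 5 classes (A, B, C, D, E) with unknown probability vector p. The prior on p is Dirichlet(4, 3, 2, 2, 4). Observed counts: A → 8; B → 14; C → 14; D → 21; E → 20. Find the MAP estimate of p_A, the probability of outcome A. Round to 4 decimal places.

MAP estimate of p_A = 0.1264

The posterior is Dirichlet(αᵢ + nᵢ) = Dirichlet(12, 17, 16, 23, 24).
For a Dirichlet(a₁,…,a_K) with all aᵢ > 1, the mode has j-th component (aⱼ − 1)/(Σaᵢ − K).
Here Σaᵢ = 92 and K = 5, so p_A = (12 − 1)/(92 − 5) = 11/87 ≈ 0.1264.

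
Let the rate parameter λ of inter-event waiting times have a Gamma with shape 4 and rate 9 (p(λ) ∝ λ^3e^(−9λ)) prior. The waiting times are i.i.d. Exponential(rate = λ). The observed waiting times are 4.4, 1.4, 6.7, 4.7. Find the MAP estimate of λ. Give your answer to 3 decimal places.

The Exponential(rate=λ) likelihood is ∝ λ^n e^(−λΣtᵢ). Here n = 4 and Σtᵢ = 4.4 + 1.4 + 6.7 + 4.7 = 17.2.
Posterior ∝ λ^3e^(−9λ) · λ^4e^(−17.2λ) = λ^7e^(−26.2λ), i.e. Gamma(8, 26.2).
Mode = (a−1)/b = 7/26.2 ≈ 0.267.

λ̂_MAP = 0.267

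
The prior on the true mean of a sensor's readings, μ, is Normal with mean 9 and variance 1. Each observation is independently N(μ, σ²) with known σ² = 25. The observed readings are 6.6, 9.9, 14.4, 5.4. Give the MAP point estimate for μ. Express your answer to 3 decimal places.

μ̂_MAP = 9.010

n = 4; x̄ = (6.6 + 9.9 + 14.4 + 5.4)/4 = 36.3/4 = 9.075.
For a Normal prior and Normal likelihood with known variance, the posterior is Normal; its mode equals its mean, the precision-weighted average.
Prior precision 1/σ₀² = 1/1 = 1; data precision n/σ² = 4/25 = 0.16.
μ̂ = (1·9 + 0.16·9.075) / (1 + 0.16) = 10.452/1.16 = 2613/290 ≈ 9.010.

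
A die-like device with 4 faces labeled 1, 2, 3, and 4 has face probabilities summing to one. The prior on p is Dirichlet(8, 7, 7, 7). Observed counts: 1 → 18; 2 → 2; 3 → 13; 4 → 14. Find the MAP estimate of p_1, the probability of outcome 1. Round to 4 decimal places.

MAP estimate: 0.3472

The posterior is Dirichlet(αᵢ + nᵢ) = Dirichlet(26, 9, 20, 21).
For a Dirichlet(a₁,…,a_K) with all aᵢ > 1, the mode has j-th component (aⱼ − 1)/(Σaᵢ − K).
Here Σaᵢ = 76 and K = 4, so p_1 = (26 − 1)/(76 − 4) = 25/72 ≈ 0.3472.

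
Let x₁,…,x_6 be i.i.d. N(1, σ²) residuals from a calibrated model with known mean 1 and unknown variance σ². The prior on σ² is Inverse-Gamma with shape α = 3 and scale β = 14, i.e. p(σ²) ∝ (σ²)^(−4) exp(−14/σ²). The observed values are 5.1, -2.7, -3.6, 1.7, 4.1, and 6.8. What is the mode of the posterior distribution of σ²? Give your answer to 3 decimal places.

σ̂²_MAP = 8.814

Sum of squared deviations about the known mean: SS = (5.1−1)² + (-2.7−1)² + (-3.6−1)² + (1.7−1)² + (4.1−1)² + (6.8−1)² = 95.4.
The Normal likelihood contributes (σ²)^(−n/2) exp(−SS/(2σ²)), so the posterior is Inverse-Gamma(α + n/2, β + SS/2) = Inverse-Gamma(6, 61.7).
The mode of Inverse-Gamma(a, b) is b/(a+1) = 61.7/7 ≈ 8.814.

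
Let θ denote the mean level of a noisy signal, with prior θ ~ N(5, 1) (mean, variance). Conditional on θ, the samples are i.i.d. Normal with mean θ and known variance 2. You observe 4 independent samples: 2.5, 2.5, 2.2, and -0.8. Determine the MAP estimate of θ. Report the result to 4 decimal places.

θ̂_MAP = 2.7333

n = 4; x̄ = (2.5 + 2.5 + 2.2 + (-0.8))/4 = 6.4/4 = 1.6.
For a Normal prior and Normal likelihood with known variance, the posterior is Normal; its mode equals its mean, the precision-weighted average.
Prior precision 1/σ₀² = 1/1 = 1; data precision n/σ² = 4/2 = 2.
θ̂ = (1·5 + 2·1.6) / (1 + 2) = 8.2/3 = 41/15 ≈ 2.7333.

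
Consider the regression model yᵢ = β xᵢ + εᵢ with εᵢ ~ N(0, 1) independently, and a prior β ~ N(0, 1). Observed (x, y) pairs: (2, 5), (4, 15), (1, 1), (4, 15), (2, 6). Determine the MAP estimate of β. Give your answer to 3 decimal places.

log p(β | y) = −Σ(yᵢ − βxᵢ)²/(2·1) − β²/(2·1) + const.
Setting the derivative to zero: Σxᵢ(yᵢ − βxᵢ)/1 − β/1 = 0, so β = Σxᵢyᵢ / (Σxᵢ² + σ²/τ²).
Σxᵢyᵢ = 2·5 + 4·15 + 1·1 + 4·15 + 2·6 = 143; Σxᵢ² = 41; σ²/τ² = 1.
β̂_MAP = 143 / (41 + 1) = 143/42 ≈ 3.405.

β̂_MAP = 3.405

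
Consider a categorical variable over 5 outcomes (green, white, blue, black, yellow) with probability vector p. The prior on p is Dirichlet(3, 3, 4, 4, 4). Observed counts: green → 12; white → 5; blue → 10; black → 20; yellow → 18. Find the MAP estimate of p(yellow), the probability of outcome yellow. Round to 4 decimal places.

MAP estimate of p(yellow) = 0.2692

The posterior is Dirichlet(αᵢ + nᵢ) = Dirichlet(15, 8, 14, 24, 22).
For a Dirichlet(a₁,…,a_K) with all aᵢ > 1, the mode has j-th component (aⱼ − 1)/(Σaᵢ − K).
Here Σaᵢ = 83 and K = 5, so p(yellow) = (22 − 1)/(83 − 5) = 21/78 ≈ 0.2692.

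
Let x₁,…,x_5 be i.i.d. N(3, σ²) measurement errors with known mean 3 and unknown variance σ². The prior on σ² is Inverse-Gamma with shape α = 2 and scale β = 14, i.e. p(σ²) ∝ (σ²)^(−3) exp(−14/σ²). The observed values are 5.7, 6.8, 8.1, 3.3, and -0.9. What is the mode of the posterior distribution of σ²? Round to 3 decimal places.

Sum of squared deviations about the known mean: SS = (5.7−3)² + (6.8−3)² + (8.1−3)² + (3.3−3)² + (-0.9−3)² = 63.04.
The Normal likelihood contributes (σ²)^(−n/2) exp(−SS/(2σ²)), so the posterior is Inverse-Gamma(α + n/2, β + SS/2) = Inverse-Gamma(4.5, 45.52).
The mode of Inverse-Gamma(a, b) is b/(a+1) = 45.52/5.5 ≈ 8.276.

σ̂²_MAP = 8.276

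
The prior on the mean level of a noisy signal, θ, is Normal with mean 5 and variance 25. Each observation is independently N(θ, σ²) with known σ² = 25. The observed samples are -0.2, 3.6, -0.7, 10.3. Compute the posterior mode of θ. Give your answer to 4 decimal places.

θ̂_MAP = 3.6000

n = 4; x̄ = ((-0.2) + 3.6 + (-0.7) + 10.3)/4 = 13/4 = 3.25.
For a Normal prior and Normal likelihood with known variance, the posterior is Normal; its mode equals its mean, the precision-weighted average.
Prior precision 1/σ₀² = 1/25 = 0.04; data precision n/σ² = 4/25 = 0.16.
θ̂ = (0.04·5 + 0.16·3.25) / (0.04 + 0.16) = 0.72/0.2 = 3.6000.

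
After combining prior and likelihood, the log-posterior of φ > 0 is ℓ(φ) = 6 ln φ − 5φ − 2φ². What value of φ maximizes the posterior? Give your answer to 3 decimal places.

φ̂_MAP = 0.750

ℓ'(φ) = 6/φ − 5 − 4φ. Setting this to zero and multiplying by φ: 4φ² + 5φ − 6 = 0.
φ = (−5 + √(5² + 4·4·6)) / (2·4) = (−5 + √121) / 8 = (−5 + 11)/8 = 3/4.
ℓ''(φ) = −6/φ² − 4 < 0, confirming a maximum.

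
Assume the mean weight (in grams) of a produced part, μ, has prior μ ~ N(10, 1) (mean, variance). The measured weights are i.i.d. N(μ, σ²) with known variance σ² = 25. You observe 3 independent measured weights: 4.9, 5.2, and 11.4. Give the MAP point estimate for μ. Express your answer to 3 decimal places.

μ̂_MAP = 9.696

n = 3; x̄ = (4.9 + 5.2 + 11.4)/3 = 21.5/3 = 43/6 ≈ 7.1667.
For a Normal prior and Normal likelihood with known variance, the posterior is Normal; its mode equals its mean, the precision-weighted average.
Prior precision 1/σ₀² = 1/1 = 1; data precision n/σ² = 3/25 = 0.12.
μ̂ = (1·10 + 0.12·(43/6)) / (1 + 0.12) = 10.86/1.12 = 543/56 ≈ 9.696.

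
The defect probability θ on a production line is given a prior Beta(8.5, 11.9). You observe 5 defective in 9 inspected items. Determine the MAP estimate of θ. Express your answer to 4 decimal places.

Prior: Beta(8.5, 11.9).
Data: 5 successes in 9 trials. The binomial likelihood contributes θ^5(1−θ)^4, so the posterior is Beta(8.5+5, 11.9+4) = Beta(13.5, 15.9).
For Beta(a, b) with a, b > 1 the mode is (a−1)/(a+b−2) = 12.5/27.4 ≈ 0.4562.

θ̂_MAP = 0.4562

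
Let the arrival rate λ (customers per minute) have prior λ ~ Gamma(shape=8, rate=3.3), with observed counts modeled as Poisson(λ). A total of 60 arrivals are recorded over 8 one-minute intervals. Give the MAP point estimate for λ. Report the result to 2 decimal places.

Σxᵢ = 60, n = 8.
Posterior ∝ λ^7e^(−3.3λ) · λ^60e^(−8λ) = λ^67e^(−11.3λ), i.e. Gamma(shape=68, rate=11.3).
The mode of a Gamma(a, b) with a ≥ 1 (shape–rate) is (a−1)/b = 67/11.3 ≈ 5.93.

λ̂_MAP = 5.93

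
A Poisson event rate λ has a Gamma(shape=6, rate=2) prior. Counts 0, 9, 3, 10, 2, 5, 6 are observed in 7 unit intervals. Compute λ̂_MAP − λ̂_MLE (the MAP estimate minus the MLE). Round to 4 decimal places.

Σxᵢ = 35. Posterior is Gamma(41, 9); MAP = (41−1)/9 = 40/9 ≈ 4.44444.
MLE = x̄ = 35/7 ≈ 5.00000.
Difference = 40/9 − 35/7 = -5/9 ≈ -0.5556.

MAP − MLE = -0.5556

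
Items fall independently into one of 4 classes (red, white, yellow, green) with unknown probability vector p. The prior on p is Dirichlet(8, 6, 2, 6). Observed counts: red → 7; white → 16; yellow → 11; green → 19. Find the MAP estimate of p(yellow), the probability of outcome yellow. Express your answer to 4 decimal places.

MAP estimate of p(yellow) = 0.1690

The posterior is Dirichlet(αᵢ + nᵢ) = Dirichlet(15, 22, 13, 25).
For a Dirichlet(a₁,…,a_K) with all aᵢ > 1, the mode has j-th component (aⱼ − 1)/(Σaᵢ − K).
Here Σaᵢ = 75 and K = 4, so p(yellow) = (13 − 1)/(75 − 4) = 12/71 ≈ 0.1690.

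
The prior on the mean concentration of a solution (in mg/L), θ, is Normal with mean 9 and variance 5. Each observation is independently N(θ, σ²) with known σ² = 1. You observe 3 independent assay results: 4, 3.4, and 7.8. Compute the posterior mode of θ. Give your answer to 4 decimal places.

n = 3; x̄ = (4 + 3.4 + 7.8)/3 = 15.2/3 = 76/15 ≈ 5.0667.
For a Normal prior and Normal likelihood with known variance, the posterior is Normal; its mode equals its mean, the precision-weighted average.
Prior precision 1/σ₀² = 1/5 = 0.2; data precision n/σ² = 3/1 = 3.
θ̂ = (0.2·9 + 3·(76/15)) / (0.2 + 3) = 17/3.2 = 5.3125.

θ̂_MAP = 5.3125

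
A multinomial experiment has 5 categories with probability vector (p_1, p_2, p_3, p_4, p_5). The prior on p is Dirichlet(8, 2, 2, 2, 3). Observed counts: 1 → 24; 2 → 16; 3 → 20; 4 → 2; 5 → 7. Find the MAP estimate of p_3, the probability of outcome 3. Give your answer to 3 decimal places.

The posterior is Dirichlet(αᵢ + nᵢ) = Dirichlet(32, 18, 22, 4, 10).
For a Dirichlet(a₁,…,a_K) with all aᵢ > 1, the mode has j-th component (aⱼ − 1)/(Σaᵢ − K).
Here Σaᵢ = 86 and K = 5, so p_3 = (22 − 1)/(86 − 5) = 21/81 ≈ 0.259.

MAP estimate: 0.259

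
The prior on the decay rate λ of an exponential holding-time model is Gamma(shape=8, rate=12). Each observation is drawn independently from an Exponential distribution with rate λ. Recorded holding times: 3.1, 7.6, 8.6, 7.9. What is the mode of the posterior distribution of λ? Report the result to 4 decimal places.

λ̂_MAP = 0.2806

The Exponential(rate=λ) likelihood is ∝ λ^n e^(−λΣtᵢ). Here n = 4 and Σtᵢ = 3.1 + 7.6 + 8.6 + 7.9 = 27.2.
Posterior ∝ λ^7e^(−12λ) · λ^4e^(−27.2λ) = λ^11e^(−39.2λ), i.e. Gamma(12, 39.2).
Mode = (a−1)/b = 11/39.2 ≈ 0.2806.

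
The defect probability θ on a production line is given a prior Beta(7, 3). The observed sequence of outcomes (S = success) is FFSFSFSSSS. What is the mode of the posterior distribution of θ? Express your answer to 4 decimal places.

Prior: Beta(7, 3).
Data: 6 successes in 10 trials (from the sequence). The binomial likelihood contributes θ^6(1−θ)^4, so the posterior is Beta(7+6, 3+4) = Beta(13, 7).
For Beta(a, b) with a, b > 1 the mode is (a−1)/(a+b−2) = 12/18 ≈ 0.6667.

θ̂_MAP = 0.6667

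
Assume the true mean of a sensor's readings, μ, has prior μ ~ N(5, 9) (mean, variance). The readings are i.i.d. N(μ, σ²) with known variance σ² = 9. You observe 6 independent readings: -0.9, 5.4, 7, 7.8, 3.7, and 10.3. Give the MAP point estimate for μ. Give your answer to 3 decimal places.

n = 6; x̄ = ((-0.9) + 5.4 + 7 + 7.8 + 3.7 + 10.3)/6 = 33.3/6 = 5.55.
For a Normal prior and Normal likelihood with known variance, the posterior is Normal; its mode equals its mean, the precision-weighted average.
Prior precision 1/σ₀² = 1/9; data precision n/σ² = 6/9 = 2/3.
μ̂ = ((1/9)·5 + (2/3)·5.55) / (1/9 + 2/3) = (383/90)/(7/9) = 383/70 ≈ 5.471.

μ̂_MAP = 5.471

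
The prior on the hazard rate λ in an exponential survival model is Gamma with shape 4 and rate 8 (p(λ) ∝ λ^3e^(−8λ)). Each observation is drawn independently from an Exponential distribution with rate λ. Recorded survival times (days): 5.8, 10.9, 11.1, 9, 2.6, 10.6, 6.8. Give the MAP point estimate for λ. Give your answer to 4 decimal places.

The Exponential(rate=λ) likelihood is ∝ λ^n e^(−λΣtᵢ). Here n = 7 and Σtᵢ = 5.8 + 10.9 + 11.1 + 9 + 2.6 + 10.6 + 6.8 = 56.8.
Posterior ∝ λ^3e^(−8λ) · λ^7e^(−56.8λ) = λ^10e^(−64.8λ), i.e. Gamma(11, 64.8).
Mode = (a−1)/b = 10/64.8 ≈ 0.1543.

λ̂_MAP = 0.1543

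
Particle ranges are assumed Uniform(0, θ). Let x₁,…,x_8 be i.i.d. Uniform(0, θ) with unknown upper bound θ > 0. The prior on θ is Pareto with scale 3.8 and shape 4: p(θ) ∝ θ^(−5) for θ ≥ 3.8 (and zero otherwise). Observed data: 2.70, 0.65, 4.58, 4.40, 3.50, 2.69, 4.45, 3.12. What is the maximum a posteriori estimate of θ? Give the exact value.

The Uniform(0, θ) likelihood is θ^(−n) for θ ≥ max(xᵢ), zero otherwise. Here max(xᵢ) = 4.58.
Posterior ∝ θ^(−5) · θ^(−8) = θ^(−13) on θ ≥ max(3.8, 4.58) = 4.58.
This density is strictly decreasing in θ, so the posterior mode lies at the lower boundary of the support.

θ̂_MAP = 4.58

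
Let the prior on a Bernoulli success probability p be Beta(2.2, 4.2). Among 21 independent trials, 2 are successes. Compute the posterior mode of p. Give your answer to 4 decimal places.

p̂_MAP = 0.1260

Prior: Beta(2.2, 4.2).
Data: 2 successes in 21 trials. The binomial likelihood contributes p^2(1−p)^19, so the posterior is Beta(2.2+2, 4.2+19) = Beta(4.2, 23.2).
For Beta(a, b) with a, b > 1 the mode is (a−1)/(a+b−2) = 3.2/25.4 ≈ 0.1260.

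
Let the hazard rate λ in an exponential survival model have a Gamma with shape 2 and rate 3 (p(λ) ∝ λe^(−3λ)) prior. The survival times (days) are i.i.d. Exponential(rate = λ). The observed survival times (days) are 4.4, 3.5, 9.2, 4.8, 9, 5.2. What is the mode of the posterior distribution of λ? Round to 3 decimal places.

λ̂_MAP = 0.179

The Exponential(rate=λ) likelihood is ∝ λ^n e^(−λΣtᵢ). Here n = 6 and Σtᵢ = 4.4 + 3.5 + 9.2 + 4.8 + 9 + 5.2 = 36.1.
Posterior ∝ λe^(−3λ) · λ^6e^(−36.1λ) = λ^7e^(−39.1λ), i.e. Gamma(8, 39.1).
Mode = (a−1)/b = 7/39.1 ≈ 0.179.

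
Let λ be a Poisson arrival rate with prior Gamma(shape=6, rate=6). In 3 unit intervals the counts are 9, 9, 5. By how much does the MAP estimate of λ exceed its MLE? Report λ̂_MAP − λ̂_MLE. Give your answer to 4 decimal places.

Σxᵢ = 23. Posterior is Gamma(29, 9); MAP = (29−1)/9 = 28/9 ≈ 3.11111.
MLE = x̄ = 23/3 ≈ 7.66667.
Difference = 28/9 − 23/3 = -41/9 ≈ -4.5556.

MAP − MLE = -4.5556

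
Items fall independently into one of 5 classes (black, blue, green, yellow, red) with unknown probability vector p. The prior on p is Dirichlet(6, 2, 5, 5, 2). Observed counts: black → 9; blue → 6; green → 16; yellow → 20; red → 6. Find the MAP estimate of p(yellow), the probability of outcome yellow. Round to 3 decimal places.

MAP estimate of p(yellow) = 0.333

The posterior is Dirichlet(αᵢ + nᵢ) = Dirichlet(15, 8, 21, 25, 8).
For a Dirichlet(a₁,…,a_K) with all aᵢ > 1, the mode has j-th component (aⱼ − 1)/(Σaᵢ − K).
Here Σaᵢ = 77 and K = 5, so p(yellow) = (25 − 1)/(77 − 5) = 24/72 ≈ 0.333.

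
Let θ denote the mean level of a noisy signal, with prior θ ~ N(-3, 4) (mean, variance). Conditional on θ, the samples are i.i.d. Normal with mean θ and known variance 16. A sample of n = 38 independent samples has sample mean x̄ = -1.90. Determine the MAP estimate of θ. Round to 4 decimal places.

n = 38, x̄ = -1.90.
For a Normal prior and Normal likelihood with known variance, the posterior is Normal; its mode equals its mean, the precision-weighted average.
Prior precision 1/σ₀² = 1/4 = 0.25; data precision n/σ² = 38/16 = 2.375.
θ̂ = (0.25·(-3) + 2.375·(-1.9)) / (0.25 + 2.375) = (-5.2625)/2.625 = -421/210 ≈ -2.0048.

θ̂_MAP = -2.0048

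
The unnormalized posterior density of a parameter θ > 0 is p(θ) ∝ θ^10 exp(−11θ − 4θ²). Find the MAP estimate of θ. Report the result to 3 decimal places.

θ̂_MAP = 0.625

ℓ'(θ) = 10/θ − 11 − 8θ. Setting this to zero and multiplying by θ: 8θ² + 11θ − 10 = 0.
θ = (−11 + √(11² + 4·8·10)) / (2·8) = (−11 + √441) / 16 = (−11 + 21)/16 = 5/8.
ℓ''(θ) = −10/θ² − 8 < 0, confirming a maximum.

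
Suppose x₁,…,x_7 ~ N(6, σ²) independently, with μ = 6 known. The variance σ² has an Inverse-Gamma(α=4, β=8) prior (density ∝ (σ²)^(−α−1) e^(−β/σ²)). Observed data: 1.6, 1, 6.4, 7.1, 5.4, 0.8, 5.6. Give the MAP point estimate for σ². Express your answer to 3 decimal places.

σ̂²_MAP = 5.252

Sum of squared deviations about the known mean: SS = (1.6−6)² + (1−6)² + (6.4−6)² + (7.1−6)² + (5.4−6)² + (0.8−6)² + (5.6−6)² = 73.29.
The Normal likelihood contributes (σ²)^(−n/2) exp(−SS/(2σ²)), so the posterior is Inverse-Gamma(α + n/2, β + SS/2) = Inverse-Gamma(7.5, 44.645).
The mode of Inverse-Gamma(a, b) is b/(a+1) = 44.645/8.5 ≈ 5.252.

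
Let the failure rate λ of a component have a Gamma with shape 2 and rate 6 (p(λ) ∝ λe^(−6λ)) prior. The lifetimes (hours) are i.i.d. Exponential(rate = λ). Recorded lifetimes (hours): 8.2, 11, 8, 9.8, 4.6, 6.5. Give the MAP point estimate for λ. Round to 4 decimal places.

λ̂_MAP = 0.1294

The Exponential(rate=λ) likelihood is ∝ λ^n e^(−λΣtᵢ). Here n = 6 and Σtᵢ = 8.2 + 11 + 8 + 9.8 + 4.6 + 6.5 = 48.1.
Posterior ∝ λe^(−6λ) · λ^6e^(−48.1λ) = λ^7e^(−54.1λ), i.e. Gamma(8, 54.1).
Mode = (a−1)/b = 7/54.1 ≈ 0.1294.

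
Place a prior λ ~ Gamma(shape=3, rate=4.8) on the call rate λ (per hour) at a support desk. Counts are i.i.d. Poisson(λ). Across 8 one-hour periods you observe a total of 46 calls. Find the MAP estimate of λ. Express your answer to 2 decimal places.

Σxᵢ = 46, n = 8.
Posterior ∝ λ^2e^(−4.8λ) · λ^46e^(−8λ) = λ^48e^(−12.8λ), i.e. Gamma(shape=49, rate=12.8).
The mode of a Gamma(a, b) with a ≥ 1 (shape–rate) is (a−1)/b = 48/12.8 ≈ 3.75.

λ̂_MAP = 3.75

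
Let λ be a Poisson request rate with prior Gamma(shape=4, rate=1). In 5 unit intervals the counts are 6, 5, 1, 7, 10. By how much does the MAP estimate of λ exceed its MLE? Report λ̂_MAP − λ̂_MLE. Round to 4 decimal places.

Σxᵢ = 29. Posterior is Gamma(33, 6); MAP = (33−1)/6 = 32/6 ≈ 5.33333.
MLE = x̄ = 29/5 ≈ 5.80000.
Difference = 32/6 − 29/5 = -7/15 ≈ -0.4667.

MAP − MLE = -0.4667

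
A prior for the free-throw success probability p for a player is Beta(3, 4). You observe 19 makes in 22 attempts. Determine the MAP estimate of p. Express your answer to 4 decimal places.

Prior: Beta(3, 4).
Data: 19 successes in 22 trials. The binomial likelihood contributes p^19(1−p)^3, so the posterior is Beta(3+19, 4+3) = Beta(22, 7).
For Beta(a, b) with a, b > 1 the mode is (a−1)/(a+b−2) = 21/27 ≈ 0.7778.

p̂_MAP = 0.7778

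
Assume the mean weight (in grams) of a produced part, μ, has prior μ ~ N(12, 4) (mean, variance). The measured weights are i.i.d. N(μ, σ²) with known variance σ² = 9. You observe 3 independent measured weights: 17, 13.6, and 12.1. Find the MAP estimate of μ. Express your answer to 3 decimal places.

μ̂_MAP = 13.276

n = 3; x̄ = (17 + 13.6 + 12.1)/3 = 42.7/3 = 427/30 ≈ 14.2333.
For a Normal prior and Normal likelihood with known variance, the posterior is Normal; its mode equals its mean, the precision-weighted average.
Prior precision 1/σ₀² = 1/4 = 0.25; data precision n/σ² = 3/9 = 1/3.
μ̂ = (0.25·12 + (1/3)·(427/30)) / (0.25 + 1/3) = (697/90)/(7/12) = 1394/105 ≈ 13.276.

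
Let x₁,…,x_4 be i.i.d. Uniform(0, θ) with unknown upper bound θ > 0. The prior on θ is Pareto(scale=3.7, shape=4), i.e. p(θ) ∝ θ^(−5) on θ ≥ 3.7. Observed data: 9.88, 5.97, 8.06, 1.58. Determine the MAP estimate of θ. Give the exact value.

θ̂_MAP = 9.88

The Uniform(0, θ) likelihood is θ^(−n) for θ ≥ max(xᵢ), zero otherwise. Here max(xᵢ) = 9.88.
Posterior ∝ θ^(−5) · θ^(−4) = θ^(−9) on θ ≥ max(3.7, 9.88) = 9.88.
This density is strictly decreasing in θ, so the posterior mode lies at the lower boundary of the support.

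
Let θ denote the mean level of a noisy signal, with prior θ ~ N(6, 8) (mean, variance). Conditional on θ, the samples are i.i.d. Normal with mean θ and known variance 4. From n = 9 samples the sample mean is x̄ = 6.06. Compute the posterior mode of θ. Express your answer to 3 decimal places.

θ̂_MAP = 6.057

n = 9, x̄ = 6.06.
For a Normal prior and Normal likelihood with known variance, the posterior is Normal; its mode equals its mean, the precision-weighted average.
Prior precision 1/σ₀² = 1/8 = 0.125; data precision n/σ² = 9/4 = 2.25.
θ̂ = (0.125·6 + 2.25·6.06) / (0.125 + 2.25) = 14.385/2.375 = 2877/475 ≈ 6.057.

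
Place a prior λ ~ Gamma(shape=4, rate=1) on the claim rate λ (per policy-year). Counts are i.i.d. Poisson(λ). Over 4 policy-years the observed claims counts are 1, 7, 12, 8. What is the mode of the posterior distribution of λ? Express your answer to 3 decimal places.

λ̂_MAP = 6.200

Σxᵢ = 1+7+12+8 = 28, with n = 4.
Posterior ∝ λ^3e^(−1λ) · λ^28e^(−4λ) = λ^31e^(−5λ), i.e. Gamma(shape=32, rate=5).
The mode of a Gamma(a, b) with a ≥ 1 (shape–rate) is (a−1)/b = 31/5 ≈ 6.200.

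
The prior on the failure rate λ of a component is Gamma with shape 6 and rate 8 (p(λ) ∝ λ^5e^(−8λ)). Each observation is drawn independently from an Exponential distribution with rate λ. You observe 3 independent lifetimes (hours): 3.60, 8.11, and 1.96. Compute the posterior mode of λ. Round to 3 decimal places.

λ̂_MAP = 0.369

The Exponential(rate=λ) likelihood is ∝ λ^n e^(−λΣtᵢ). Here n = 3 and Σtᵢ = 3.60 + 8.11 + 1.96 = 13.67.
Posterior ∝ λ^5e^(−8λ) · λ^3e^(−13.67λ) = λ^8e^(−21.67λ), i.e. Gamma(9, 21.67).
Mode = (a−1)/b = 8/21.67 ≈ 0.369.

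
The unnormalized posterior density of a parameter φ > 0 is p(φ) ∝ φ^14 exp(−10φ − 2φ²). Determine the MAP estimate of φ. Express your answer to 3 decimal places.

φ̂_MAP = 1.000

ℓ'(φ) = 14/φ − 10 − 4φ. Setting this to zero and multiplying by φ: 4φ² + 10φ − 14 = 0.
φ = (−10 + √(10² + 4·4·14)) / (2·4) = (−10 + √324) / 8 = (−10 + 18)/8 = 1.
ℓ''(φ) = −14/φ² − 4 < 0, confirming a maximum.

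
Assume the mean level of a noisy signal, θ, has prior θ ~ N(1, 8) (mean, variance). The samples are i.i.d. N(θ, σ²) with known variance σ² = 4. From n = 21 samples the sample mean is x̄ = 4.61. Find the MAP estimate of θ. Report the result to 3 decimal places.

θ̂_MAP = 4.526

n = 21, x̄ = 4.61.
For a Normal prior and Normal likelihood with known variance, the posterior is Normal; its mode equals its mean, the precision-weighted average.
Prior precision 1/σ₀² = 1/8 = 0.125; data precision n/σ² = 21/4 = 5.25.
θ̂ = (0.125·1 + 5.25·4.61) / (0.125 + 5.25) = 24.3275/5.375 = 9731/2150 ≈ 4.526.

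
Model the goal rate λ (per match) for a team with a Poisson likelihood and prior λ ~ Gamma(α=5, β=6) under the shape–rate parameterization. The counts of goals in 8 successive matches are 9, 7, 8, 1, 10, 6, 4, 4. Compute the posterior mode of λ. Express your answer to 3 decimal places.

λ̂_MAP = 3.786

Σxᵢ = 9+7+8+1+10+6+4+4 = 49, with n = 8.
Posterior ∝ λ^4e^(−6λ) · λ^49e^(−8λ) = λ^53e^(−14λ), i.e. Gamma(shape=54, rate=14).
The mode of a Gamma(a, b) with a ≥ 1 (shape–rate) is (a−1)/b = 53/14 ≈ 3.786.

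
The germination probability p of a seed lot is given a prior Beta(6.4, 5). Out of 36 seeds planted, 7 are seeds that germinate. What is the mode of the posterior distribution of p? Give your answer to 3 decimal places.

p̂_MAP = 0.273

Prior: Beta(6.4, 5).
Data: 7 successes in 36 trials. The binomial likelihood contributes p^7(1−p)^29, so the posterior is Beta(6.4+7, 5+29) = Beta(13.4, 34).
For Beta(a, b) with a, b > 1 the mode is (a−1)/(a+b−2) = 12.4/45.4 ≈ 0.273.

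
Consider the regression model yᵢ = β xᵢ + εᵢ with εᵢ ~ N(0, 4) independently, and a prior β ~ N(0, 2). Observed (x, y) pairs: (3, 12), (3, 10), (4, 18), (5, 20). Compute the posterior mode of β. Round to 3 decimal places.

β̂_MAP = 3.902

log p(β | y) = −Σ(yᵢ − βxᵢ)²/(2·4) − β²/(2·2) + const.
Setting the derivative to zero: Σxᵢ(yᵢ − βxᵢ)/4 − β/2 = 0, so β = Σxᵢyᵢ / (Σxᵢ² + σ²/τ²).
Σxᵢyᵢ = 3·12 + 3·10 + 4·18 + 5·20 = 238; Σxᵢ² = 59; σ²/τ² = 2.
β̂_MAP = 238 / (59 + 2) = 238/61 ≈ 3.902.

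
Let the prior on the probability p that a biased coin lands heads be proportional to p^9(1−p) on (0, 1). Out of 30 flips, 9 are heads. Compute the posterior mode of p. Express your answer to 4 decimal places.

p̂_MAP = 0.4500

The prior density ∝ p^9(1−p)^1 is the kernel of Beta(10, 2).
Data: 9 successes in 30 trials. The binomial likelihood contributes p^9(1−p)^21, so the posterior is Beta(10+9, 2+21) = Beta(19, 23).
For Beta(a, b) with a, b > 1 the mode is (a−1)/(a+b−2) = 18/40 ≈ 0.4500.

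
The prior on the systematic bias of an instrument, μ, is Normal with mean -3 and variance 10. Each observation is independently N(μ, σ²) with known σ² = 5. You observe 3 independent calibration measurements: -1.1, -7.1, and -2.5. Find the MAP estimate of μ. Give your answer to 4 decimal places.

μ̂_MAP = -3.4857

n = 3; x̄ = ((-1.1) + (-7.1) + (-2.5))/3 = -10.7/3 = -107/30 ≈ -3.5667.
For a Normal prior and Normal likelihood with known variance, the posterior is Normal; its mode equals its mean, the precision-weighted average.
Prior precision 1/σ₀² = 1/10 = 0.1; data precision n/σ² = 3/5 = 0.6.
μ̂ = (0.1·(-3) + 0.6·(-107/30)) / (0.1 + 0.6) = (-2.44)/0.7 = -122/35 ≈ -3.4857.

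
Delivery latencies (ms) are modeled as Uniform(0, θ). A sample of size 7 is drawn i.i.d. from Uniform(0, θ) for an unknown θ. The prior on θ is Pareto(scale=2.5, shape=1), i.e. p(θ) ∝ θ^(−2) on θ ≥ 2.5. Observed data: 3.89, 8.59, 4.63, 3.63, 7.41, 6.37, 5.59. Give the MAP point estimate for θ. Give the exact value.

θ̂_MAP = 8.59

The Uniform(0, θ) likelihood is θ^(−n) for θ ≥ max(xᵢ), zero otherwise. Here max(xᵢ) = 8.59.
Posterior ∝ θ^(−2) · θ^(−7) = θ^(−9) on θ ≥ max(2.5, 8.59) = 8.59.
This density is strictly decreasing in θ, so the posterior mode lies at the lower boundary of the support.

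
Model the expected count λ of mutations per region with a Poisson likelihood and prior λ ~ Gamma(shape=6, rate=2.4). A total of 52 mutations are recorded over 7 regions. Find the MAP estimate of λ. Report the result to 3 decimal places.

Σxᵢ = 52, n = 7.
Posterior ∝ λ^5e^(−2.4λ) · λ^52e^(−7λ) = λ^57e^(−9.4λ), i.e. Gamma(shape=58, rate=9.4).
The mode of a Gamma(a, b) with a ≥ 1 (shape–rate) is (a−1)/b = 57/9.4 ≈ 6.064.

λ̂_MAP = 6.064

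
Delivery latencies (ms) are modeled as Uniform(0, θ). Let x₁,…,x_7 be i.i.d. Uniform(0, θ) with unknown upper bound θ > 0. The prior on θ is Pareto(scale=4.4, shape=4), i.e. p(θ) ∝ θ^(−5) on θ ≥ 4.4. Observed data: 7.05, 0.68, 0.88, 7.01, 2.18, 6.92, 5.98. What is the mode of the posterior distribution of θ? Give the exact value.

The Uniform(0, θ) likelihood is θ^(−n) for θ ≥ max(xᵢ), zero otherwise. Here max(xᵢ) = 7.05.
Posterior ∝ θ^(−5) · θ^(−7) = θ^(−12) on θ ≥ max(4.4, 7.05) = 7.05.
This density is strictly decreasing in θ, so the posterior mode lies at the lower boundary of the support.

θ̂_MAP = 7.05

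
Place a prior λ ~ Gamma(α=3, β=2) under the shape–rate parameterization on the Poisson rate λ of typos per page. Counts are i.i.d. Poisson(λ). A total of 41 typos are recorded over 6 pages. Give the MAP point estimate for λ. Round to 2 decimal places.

Σxᵢ = 41, n = 6.
Posterior ∝ λ^2e^(−2λ) · λ^41e^(−6λ) = λ^43e^(−8λ), i.e. Gamma(shape=44, rate=8).
The mode of a Gamma(a, b) with a ≥ 1 (shape–rate) is (a−1)/b = 43/8 ≈ 5.38.

λ̂_MAP = 5.38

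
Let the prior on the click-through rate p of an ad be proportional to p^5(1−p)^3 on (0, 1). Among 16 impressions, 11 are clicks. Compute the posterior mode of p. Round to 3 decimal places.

p̂_MAP = 0.667

The prior density ∝ p^5(1−p)^3 is the kernel of Beta(6, 4).
Data: 11 successes in 16 trials. The binomial likelihood contributes p^11(1−p)^5, so the posterior is Beta(6+11, 4+5) = Beta(17, 9).
For Beta(a, b) with a, b > 1 the mode is (a−1)/(a+b−2) = 16/24 ≈ 0.667.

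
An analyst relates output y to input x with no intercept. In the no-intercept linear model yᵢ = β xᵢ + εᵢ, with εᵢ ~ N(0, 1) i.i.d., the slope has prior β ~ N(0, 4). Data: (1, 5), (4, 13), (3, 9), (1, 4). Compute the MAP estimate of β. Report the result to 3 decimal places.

β̂_MAP = 3.229

log p(β | y) = −Σ(yᵢ − βxᵢ)²/(2·1) − β²/(2·4) + const.
Setting the derivative to zero: Σxᵢ(yᵢ − βxᵢ)/1 − β/4 = 0, so β = Σxᵢyᵢ / (Σxᵢ² + σ²/τ²).
Σxᵢyᵢ = 1·5 + 4·13 + 3·9 + 1·4 = 88; Σxᵢ² = 27; σ²/τ² = 0.25.
β̂_MAP = 88 / (27 + 0.25) = 88/27.25 ≈ 3.229.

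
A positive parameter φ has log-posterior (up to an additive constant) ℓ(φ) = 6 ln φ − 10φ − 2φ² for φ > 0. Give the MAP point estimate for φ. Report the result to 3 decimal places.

φ̂_MAP = 0.500

ℓ'(φ) = 6/φ − 10 − 4φ. Setting this to zero and multiplying by φ: 4φ² + 10φ − 6 = 0.
φ = (−10 + √(10² + 4·4·6)) / (2·4) = (−10 + √196) / 8 = (−10 + 14)/8 = 1/2.
ℓ''(φ) = −6/φ² − 4 < 0, confirming a maximum.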